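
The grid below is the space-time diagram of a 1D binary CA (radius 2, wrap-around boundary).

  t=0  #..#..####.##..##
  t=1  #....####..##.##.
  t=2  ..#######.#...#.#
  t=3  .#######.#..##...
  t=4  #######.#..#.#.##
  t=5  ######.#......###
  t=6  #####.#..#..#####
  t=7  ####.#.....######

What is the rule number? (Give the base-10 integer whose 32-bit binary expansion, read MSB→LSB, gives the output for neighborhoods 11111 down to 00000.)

3570112654

  ##### -> #   bit 31 = 1  t=2,i=4
  ####. -> #   bit 30 = 1  t=0,i=8
  ###.# -> .   bit 29 = 0  t=0,i=9
  ###.. -> #   bit 28 = 1  t=0,i=0
  ##.## -> .   bit 27 = 0  t=0,i=10
  ##.#. -> #   bit 26 = 1  t=1,i=16
  ##..# -> .   bit 25 = 0  t=0,i=1
  ##... -> .   bit 24 = 0  t=3,i=14
  #.### -> #   bit 23 = 1  t=4,i=15
  #.##. -> #   bit 22 = 1  t=0,i=11
  #.#.# -> .   bit 21 = 0  t=4,i=13
  #.#.. -> .   bit 20 = 0  t=1,i=0
  #..## -> #   bit 19 = 1  t=0,i=5
  #..#. -> .   bit 18 = 0  t=0,i=2
  #...# -> #   bit 17 = 1  t=2,i=12
  #.... -> #   bit 16 = 1  t=1,i=2
  .#### -> #   bit 15 = 1  t=0,i=7
  .###. -> .   bit 14 = 0  t=0,i=16
  .##.# -> .   bit 13 = 0  t=1,i=12
  .##.. -> #   bit 12 = 1  t=0,i=12
  .#.## -> #   bit 11 = 1  t=4,i=14
  .#.#. -> .   bit 10 = 0  t=2,i=15
  .#..# -> .   bit 9 = 0  t=0,i=4
  .#... -> .   bit 8 = 0  t=1,i=1
  ..### -> #   bit 7 = 1  t=0,i=6
  ..##. -> .   bit 6 = 0  t=1,i=11
  ..#.# -> .   bit 5 = 0  t=2,i=14
  ..#.. -> .   bit 4 = 0  t=0,i=3
  ...## -> #   bit 3 = 1  t=1,i=4
  ...#. -> #   bit 2 = 1  t=2,i=13
  ....# -> #   bit 1 = 1  t=1,i=3
  ..... -> .   bit 0 = 0  t=5,i=10
  bits 11010100110010111001100010001110 = 3570112654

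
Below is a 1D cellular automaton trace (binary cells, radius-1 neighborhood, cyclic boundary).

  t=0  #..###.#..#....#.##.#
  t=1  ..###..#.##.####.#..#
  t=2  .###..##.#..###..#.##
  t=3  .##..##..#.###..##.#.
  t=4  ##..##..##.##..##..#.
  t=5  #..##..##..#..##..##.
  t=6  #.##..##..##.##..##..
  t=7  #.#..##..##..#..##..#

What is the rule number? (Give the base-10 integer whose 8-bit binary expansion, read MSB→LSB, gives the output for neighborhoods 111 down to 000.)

143

  ###|#  b7=1 t=0,i=4
  ##.|.  b6=0 t=0,i=0
  #.#|.  b5=0 t=0,i=6
  #..|.  b4=0 t=0,i=1
  .##|#  b3=1 t=0,i=3
  .#.|#  b2=1 t=0,i=7
  ..#|#  b1=1 t=0,i=2
  ...|#  b0=1 t=0,i=12
  bits 10001111 = 143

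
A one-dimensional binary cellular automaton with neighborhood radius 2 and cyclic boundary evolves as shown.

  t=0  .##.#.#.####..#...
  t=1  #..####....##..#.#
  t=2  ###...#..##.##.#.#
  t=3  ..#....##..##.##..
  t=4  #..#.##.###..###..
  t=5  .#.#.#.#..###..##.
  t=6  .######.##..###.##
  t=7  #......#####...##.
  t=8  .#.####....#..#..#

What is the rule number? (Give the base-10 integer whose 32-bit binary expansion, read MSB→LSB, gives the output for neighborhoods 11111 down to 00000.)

510138155

  [31] ##### => .  t=6,i=3
  [30] ####. => .  t=0,i=10
  [29] ###.# => .  t=6,i=6
  [28] ###.. => #  t=0,i=11
  [27] ##.## => #  t=2,i=11
  [26] ##.#. => #  t=0,i=3
  [25] ##..# => #  t=0,i=12
  [24] ##... => .  t=1,i=7
  [23] #.### => .  t=0,i=8
  [22] #.##. => #  t=1,i=17
  [21] #.#.# => #  t=0,i=4
  [20] #.#.. => .  t=5,i=7
  [19] #..## => #  t=1,i=2
  [18] #..#. => .  t=0,i=13
  [17] #...# => .  t=2,i=4
  [16] #.... => .  t=0,i=16
  [15] .#### => .  t=0,i=9
  [14] .###. => .  t=4,i=9
  [13] .##.# => .  t=0,i=2
  [12] .##.. => #  t=1,i=0
  [11] .#.## => .  t=0,i=7
  [10] .#.#. => #  t=0,i=5
  [9] .#..# => #  t=2,i=7
  [8] .#... => #  t=0,i=15
  [7] ..### => .  t=1,i=3
  [6] ..##. => .  t=0,i=1
  [5] ..#.# => #  t=1,i=15
  [4] ..#.. => .  t=0,i=14
  [3] ...## => #  t=0,i=0
  [2] ...#. => .  t=2,i=5
  [1] ....# => #  t=0,i=17
  [0] ..... => #  t=7,i=3
  bits 00011110011010000001011100101011 = 510138155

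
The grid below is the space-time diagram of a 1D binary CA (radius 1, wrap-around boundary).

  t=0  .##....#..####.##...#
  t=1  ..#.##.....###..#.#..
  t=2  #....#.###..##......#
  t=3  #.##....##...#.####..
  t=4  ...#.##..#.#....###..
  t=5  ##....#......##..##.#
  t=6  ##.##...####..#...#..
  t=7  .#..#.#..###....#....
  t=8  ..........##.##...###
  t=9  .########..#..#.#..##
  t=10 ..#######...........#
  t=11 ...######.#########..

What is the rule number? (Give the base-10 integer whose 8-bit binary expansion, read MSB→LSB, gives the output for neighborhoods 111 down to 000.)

  nb ###: next=#  (t=0,i=11, bit7=1)
  nb ##.: next=#  (t=0,i=2, bit6=1)
  nb #.#: next=.  (t=0,i=0, bit5=0)
  nb #..: next=.  (t=0,i=3, bit4=0)
  nb .##: next=.  (t=0,i=1, bit3=0)
  nb .#.: next=.  (t=0,i=7, bit2=0)
  nb ..#: next=.  (t=0,i=6, bit1=0)
  nb ...: next=#  (t=0,i=4, bit0=1)
  bits 11000001 = 193

193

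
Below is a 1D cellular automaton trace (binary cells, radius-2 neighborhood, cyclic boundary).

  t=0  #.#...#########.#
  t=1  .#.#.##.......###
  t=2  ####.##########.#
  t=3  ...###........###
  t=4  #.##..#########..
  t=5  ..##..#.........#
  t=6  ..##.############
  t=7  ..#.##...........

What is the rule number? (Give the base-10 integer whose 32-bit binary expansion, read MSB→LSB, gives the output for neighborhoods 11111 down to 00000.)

769988063

  [31] ##### => .  t=0,i=8
  [30] ####. => .  t=0,i=13
  [29] ###.# => #  t=0,i=14
  [28] ###.. => .  t=3,i=5
  [27] ##.## => #  t=0,i=15
  [26] ##.#. => #  t=0,i=1
  [25] ##..# => .  t=4,i=4
  [24] ##... => #  t=1,i=7
  [23] #.### => #  t=2,i=5
  [22] #.##. => #  t=0,i=16
  [21] #.#.# => #  t=1,i=1
  [20] #.#.. => .  t=0,i=2
  [19] #..## => .  t=4,i=5
  [18] #..#. => #  t=4,i=16
  [17] #...# => .  t=0,i=4
  [16] #.... => #  t=1,i=8
  [15] .#### => .  t=0,i=7
  [14] .###. => .  t=1,i=15
  [13] .##.# => .  t=0,i=0
  [12] .##.. => #  t=1,i=6
  [11] .#.## => .  t=1,i=4
  [10] .#.#. => #  t=1,i=2
  [9] .#..# => .  t=5,i=0
  [8] .#... => #  t=0,i=3
  [7] ..### => #  t=0,i=6
  [6] ..##. => #  t=5,i=2
  [5] ..#.# => .  t=4,i=0
  [4] ..#.. => #  t=5,i=6
  [3] ...## => #  t=0,i=5
  [2] ...#. => #  t=5,i=15
  [1] ....# => #  t=1,i=12
  [0] ..... => #  t=1,i=9
  bits 00101101111001010001010111011111 = 769988063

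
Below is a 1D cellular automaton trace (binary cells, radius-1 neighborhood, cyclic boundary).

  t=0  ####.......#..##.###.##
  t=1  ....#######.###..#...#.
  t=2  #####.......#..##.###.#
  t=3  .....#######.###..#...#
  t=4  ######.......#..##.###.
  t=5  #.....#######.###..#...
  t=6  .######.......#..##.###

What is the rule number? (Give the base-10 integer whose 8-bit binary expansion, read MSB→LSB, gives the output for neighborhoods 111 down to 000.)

27

  ###|.  b7=0 t=0,i=0
  ##.|.  b6=0 t=0,i=3
  #.#|.  b5=0 t=0,i=16
  #..|#  b4=1 t=0,i=4
  .##|#  b3=1 t=0,i=14
  .#.|.  b2=0 t=0,i=11
  ..#|#  b1=1 t=0,i=10
  ...|#  b0=1 t=0,i=5
  bits 00011011 = 27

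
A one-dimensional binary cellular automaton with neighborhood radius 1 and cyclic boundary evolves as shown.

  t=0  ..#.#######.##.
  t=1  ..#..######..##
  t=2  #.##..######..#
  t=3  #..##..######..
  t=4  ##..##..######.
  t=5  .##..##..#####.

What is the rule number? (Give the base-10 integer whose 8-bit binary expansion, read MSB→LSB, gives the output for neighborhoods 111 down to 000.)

212

  ### -> #   bit 7 = 1  t=0,i=5
  ##. -> #   bit 6 = 1  t=0,i=10
  #.# -> .   bit 5 = 0  t=0,i=3
  #.. -> #   bit 4 = 1  t=0,i=14
  .## -> .   bit 3 = 0  t=0,i=4
  .#. -> #   bit 2 = 1  t=0,i=2
  ..# -> .   bit 1 = 0  t=0,i=1
  ... -> .   bit 0 = 0  t=0,i=0
  bits 11010100 = 212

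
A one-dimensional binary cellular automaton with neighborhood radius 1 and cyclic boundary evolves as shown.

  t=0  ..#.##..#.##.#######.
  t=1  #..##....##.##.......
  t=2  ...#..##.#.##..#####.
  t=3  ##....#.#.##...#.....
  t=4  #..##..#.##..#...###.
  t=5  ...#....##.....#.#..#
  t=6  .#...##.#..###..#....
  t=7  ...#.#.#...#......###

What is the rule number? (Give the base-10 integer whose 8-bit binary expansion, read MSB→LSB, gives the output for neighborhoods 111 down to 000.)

  nb ###: next=.  (t=0,i=14, bit7=0)
  nb ##.: next=.  (t=0,i=5, bit6=0)
  nb #.#: next=#  (t=0,i=3, bit5=1)
  nb #..: next=.  (t=0,i=6, bit4=0)
  nb .##: next=#  (t=0,i=4, bit3=1)
  nb .#.: next=.  (t=0,i=2, bit2=0)
  nb ..#: next=.  (t=0,i=1, bit1=0)
  nb ...: next=#  (t=0,i=0, bit0=1)
  bits 00101001 = 41

41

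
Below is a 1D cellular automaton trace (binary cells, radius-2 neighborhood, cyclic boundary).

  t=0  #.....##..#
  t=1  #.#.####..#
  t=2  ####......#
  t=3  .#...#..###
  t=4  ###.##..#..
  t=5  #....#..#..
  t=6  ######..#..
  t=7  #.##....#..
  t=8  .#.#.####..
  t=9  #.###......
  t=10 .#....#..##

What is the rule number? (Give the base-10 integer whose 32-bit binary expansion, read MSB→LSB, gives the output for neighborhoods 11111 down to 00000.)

2217819614

  #####|#  b31=1 t=2,i=1
  ####.|.  b30=0 t=1,i=6
  ###.#|.  b29=0 t=3,i=10
  ###..|.  b28=0 t=1,i=7
  ##.##|.  b27=0 t=4,i=3
  ##.#.|#  b26=1 t=1,i=1
  ##..#|.  b25=0 t=0,i=8
  ##...|.  b24=0 t=0,i=1
  #.###|.  b23=0 t=1,i=4
  #.##.|.  b22=0 t=4,i=4
  #.#.#|#  b21=1 t=1,i=2
  #.#..|#  b20=1 t=3,i=1
  #..##|.  b19=0 t=0,i=9
  #..#.|.  b18=0 t=4,i=7
  #...#|.  b17=0 t=3,i=3
  #....|#  b16=1 t=0,i=2
  .####|.  b15=0 t=1,i=5
  .###.|.  b14=0 t=3,i=9
  .##.#|#  b13=1 t=1,i=0
  .##..|#  b12=1 t=0,i=0
  .#.##|#  b11=1 t=1,i=3
  .#.#.|#  b10=1 t=8,i=2
  .#..#|.  b9=0 t=3,i=6
  .#...|#  b8=1 t=3,i=2
  ..###|#  b7=1 t=2,i=10
  ..##.|#  b6=1 t=0,i=6
  ..#.#|.  b5=0 t=7,i=0
  ..#..|#  b4=1 t=3,i=5
  ...##|#  b3=1 t=0,i=5
  ...#.|#  b2=1 t=3,i=4
  ....#|#  b1=1 t=0,i=4
  .....|.  b0=0 t=0,i=3
  bits 10000100001100010011110111011110 = 2217819614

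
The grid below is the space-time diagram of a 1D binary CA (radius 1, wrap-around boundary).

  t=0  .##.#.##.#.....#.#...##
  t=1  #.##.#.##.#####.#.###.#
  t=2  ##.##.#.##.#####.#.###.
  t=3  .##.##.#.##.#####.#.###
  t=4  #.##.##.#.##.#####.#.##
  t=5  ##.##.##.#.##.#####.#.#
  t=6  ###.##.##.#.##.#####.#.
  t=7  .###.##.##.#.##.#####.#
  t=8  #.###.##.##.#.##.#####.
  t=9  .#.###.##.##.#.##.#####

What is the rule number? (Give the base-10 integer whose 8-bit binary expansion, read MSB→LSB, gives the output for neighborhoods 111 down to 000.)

  nb ###: next=#  (t=1,i=11, bit7=1)
  nb ##.: next=#  (t=0,i=2, bit6=1)
  nb #.#: next=#  (t=0,i=0, bit5=1)
  nb #..: next=#  (t=0,i=10, bit4=1)
  nb .##: next=.  (t=0,i=1, bit3=0)
  nb .#.: next=.  (t=0,i=4, bit2=0)
  nb ..#: next=#  (t=0,i=14, bit1=1)
  nb ...: next=#  (t=0,i=11, bit0=1)
  bits 11110011 = 243

243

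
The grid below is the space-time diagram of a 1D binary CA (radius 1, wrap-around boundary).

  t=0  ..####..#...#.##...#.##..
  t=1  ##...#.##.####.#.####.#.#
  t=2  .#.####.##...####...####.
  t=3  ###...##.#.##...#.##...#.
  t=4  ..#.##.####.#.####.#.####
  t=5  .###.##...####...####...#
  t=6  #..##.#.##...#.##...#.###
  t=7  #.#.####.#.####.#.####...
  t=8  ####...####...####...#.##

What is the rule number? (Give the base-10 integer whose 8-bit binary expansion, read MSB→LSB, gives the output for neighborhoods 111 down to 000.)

103

  ### -> .   bit 7 = 0  t=0,i=3
  ##. -> #   bit 6 = 1  t=0,i=5
  #.# -> #   bit 5 = 1  t=0,i=13
  #.. -> .   bit 4 = 0  t=0,i=6
  .## -> .   bit 3 = 0  t=0,i=2
  .#. -> #   bit 2 = 1  t=0,i=8
  ..# -> #   bit 1 = 1  t=0,i=1
  ... -> #   bit 0 = 1  t=0,i=0
  bits 01100111 = 103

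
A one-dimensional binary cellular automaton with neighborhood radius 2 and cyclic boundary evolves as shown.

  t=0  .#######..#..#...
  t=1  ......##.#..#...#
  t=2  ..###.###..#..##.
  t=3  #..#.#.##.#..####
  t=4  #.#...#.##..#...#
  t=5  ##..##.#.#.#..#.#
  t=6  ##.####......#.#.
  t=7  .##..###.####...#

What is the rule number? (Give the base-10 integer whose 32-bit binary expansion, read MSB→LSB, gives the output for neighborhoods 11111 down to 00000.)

  ##### -> .   bit 31 = 0  t=0,i=3
  ####. -> #   bit 30 = 1  t=0,i=6
  ###.# -> .   bit 29 = 0  t=2,i=4
  ###.. -> #   bit 28 = 1  t=0,i=7
  ##.## -> #   bit 27 = 1  t=2,i=5
  ##.#. -> #   bit 26 = 1  t=1,i=8
  ##..# -> .   bit 25 = 0  t=0,i=8
  ##... -> #   bit 24 = 1  t=2,i=16
  #.### -> .   bit 23 = 0  t=2,i=6
  #.##. -> .   bit 22 = 0  t=3,i=7
  #.#.# -> .   bit 21 = 0  t=3,i=5
  #.#.. -> .   bit 20 = 0  t=1,i=9
  #..## -> #   bit 19 = 1  t=2,i=13
  #..#. -> #   bit 18 = 1  t=0,i=9
  #...# -> #   bit 17 = 1  t=1,i=14
  #.... -> .   bit 16 = 0  t=0,i=15
  .#### -> .   bit 15 = 0  t=0,i=2
  .###. -> #   bit 14 = 1  t=2,i=3
  .##.# -> #   bit 13 = 1  t=1,i=7
  .##.. -> #   bit 12 = 1  t=2,i=15
  .#.## -> #   bit 11 = 1  t=3,i=6
  .#.#. -> .   bit 10 = 0  t=3,i=4
  .#..# -> .   bit 9 = 0  t=0,i=11
  .#... -> .   bit 8 = 0  t=0,i=14
  ..### -> .   bit 7 = 0  t=0,i=1
  ..##. -> #   bit 6 = 1  t=1,i=6
  ..#.# -> .   bit 5 = 0  t=3,i=3
  ..#.. -> .   bit 4 = 0  t=0,i=10
  ...## -> .   bit 3 = 0  t=0,i=0
  ...#. -> #   bit 2 = 1  t=1,i=15
  ....# -> #   bit 1 = 1  t=0,i=16
  ..... -> #   bit 0 = 1  t=1,i=2
  bits 01011101000011100111100001000111 = 1561229383

1561229383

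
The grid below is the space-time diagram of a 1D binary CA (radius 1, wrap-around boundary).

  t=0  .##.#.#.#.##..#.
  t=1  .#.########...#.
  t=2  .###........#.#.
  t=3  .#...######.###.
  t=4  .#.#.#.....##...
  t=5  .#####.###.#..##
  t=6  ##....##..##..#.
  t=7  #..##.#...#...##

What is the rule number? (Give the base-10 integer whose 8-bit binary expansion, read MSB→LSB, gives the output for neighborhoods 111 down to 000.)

45

  ### -> .   bit 7 = 0  t=1,i=4
  ##. -> .   bit 6 = 0  t=0,i=2
  #.# -> #   bit 5 = 1  t=0,i=3
  #.. -> .   bit 4 = 0  t=0,i=12
  .## -> #   bit 3 = 1  t=0,i=1
  .#. -> #   bit 2 = 1  t=0,i=4
  ..# -> .   bit 1 = 0  t=0,i=0
  ... -> #   bit 0 = 1  t=1,i=12
  bits 00101101 = 45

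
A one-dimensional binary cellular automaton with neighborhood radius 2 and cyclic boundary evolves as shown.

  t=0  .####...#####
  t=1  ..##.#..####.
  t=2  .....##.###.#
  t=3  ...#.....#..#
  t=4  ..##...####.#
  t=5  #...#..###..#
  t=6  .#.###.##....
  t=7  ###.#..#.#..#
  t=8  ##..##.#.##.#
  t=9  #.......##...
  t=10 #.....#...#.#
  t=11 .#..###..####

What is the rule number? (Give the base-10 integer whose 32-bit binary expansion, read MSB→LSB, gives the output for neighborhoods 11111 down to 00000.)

  nb #####: next=#  (t=0,i=10, bit31=1)
  nb ####.: next=#  (t=0,i=3, bit30=1)
  nb ###.#: next=.  (t=0,i=12, bit29=0)
  nb ###..: next=.  (t=0,i=4, bit28=0)
  nb ##.##: next=.  (t=0,i=0, bit27=0)
  nb ##.#.: next=.  (t=1,i=4, bit26=0)
  nb ##..#: next=.  (t=5,i=10, bit25=0)
  nb ##...: next=#  (t=0,i=5, bit24=1)
  nb #.###: next=.  (t=0,i=1, bit23=0)
  nb #.##.: next=#  (t=6,i=7, bit22=1)
  nb #.#.#: next=.  (t=8,i=7, bit21=0)
  nb #.#..: next=#  (t=1,i=5, bit20=1)
  nb #..##: next=.  (t=1,i=7, bit19=0)
  nb #..#.: next=.  (t=3,i=11, bit18=0)
  nb #...#: next=.  (t=0,i=6, bit17=0)
  nb #....: next=.  (t=2,i=1, bit16=0)
  nb .####: next=#  (t=0,i=2, bit15=1)
  nb .###.: next=#  (t=2,i=9, bit14=1)
  nb .##.#: next=.  (t=1,i=3, bit13=0)
  nb .##..: next=.  (t=4,i=3, bit12=0)
  nb .#.##: next=#  (t=6,i=2, bit11=1)
  nb .#.#.: next=.  (t=7,i=8, bit10=0)
  nb .#..#: next=#  (t=1,i=6, bit9=1)
  nb .#...: next=.  (t=2,i=0, bit8=0)
  nb ..###: next=#  (t=0,i=8, bit7=1)
  nb ..##.: next=.  (t=1,i=2, bit6=0)
  nb ..#.#: next=#  (t=6,i=1, bit5=1)
  nb ..#..: next=#  (t=3,i=3, bit4=1)
  nb ...##: next=.  (t=0,i=7, bit3=0)
  nb ...#.: next=#  (t=3,i=2, bit2=1)
  nb ....#: next=#  (t=2,i=3, bit1=1)
  nb .....: next=.  (t=2,i=2, bit0=0)
  bits 11000001010100001100101010110110 = 3243297462

3243297462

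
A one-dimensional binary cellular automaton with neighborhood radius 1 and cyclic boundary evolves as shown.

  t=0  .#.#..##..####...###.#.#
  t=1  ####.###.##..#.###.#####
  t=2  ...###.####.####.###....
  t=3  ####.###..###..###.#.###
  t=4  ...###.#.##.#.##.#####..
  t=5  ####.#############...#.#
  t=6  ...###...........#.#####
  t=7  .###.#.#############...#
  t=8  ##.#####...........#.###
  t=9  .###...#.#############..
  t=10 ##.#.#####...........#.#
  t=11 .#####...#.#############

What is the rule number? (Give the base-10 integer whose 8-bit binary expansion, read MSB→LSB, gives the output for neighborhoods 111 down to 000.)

  [7] ### => .  t=0,i=11
  [6] ##. => #  t=0,i=7
  [5] #.# => #  t=0,i=0
  [4] #.. => .  t=0,i=4
  [3] .## => #  t=0,i=6
  [2] .#. => #  t=0,i=1
  [1] ..# => #  t=0,i=5
  [0] ... => #  t=0,i=15
  bits 01101111 = 111

111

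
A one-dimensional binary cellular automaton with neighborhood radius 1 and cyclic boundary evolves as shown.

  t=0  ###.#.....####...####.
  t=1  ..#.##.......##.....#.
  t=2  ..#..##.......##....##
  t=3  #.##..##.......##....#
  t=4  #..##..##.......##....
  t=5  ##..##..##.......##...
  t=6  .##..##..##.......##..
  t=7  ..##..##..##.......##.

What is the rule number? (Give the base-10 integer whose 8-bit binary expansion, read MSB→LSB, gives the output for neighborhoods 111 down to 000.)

84

  ###|.  b7=0 t=0,i=1
  ##.|#  b6=1 t=0,i=2
  #.#|.  b5=0 t=0,i=3
  #..|#  b4=1 t=0,i=5
  .##|.  b3=0 t=0,i=0
  .#.|#  b2=1 t=0,i=4
  ..#|.  b1=0 t=0,i=9
  ...|.  b0=0 t=0,i=6
  bits 01010100 = 84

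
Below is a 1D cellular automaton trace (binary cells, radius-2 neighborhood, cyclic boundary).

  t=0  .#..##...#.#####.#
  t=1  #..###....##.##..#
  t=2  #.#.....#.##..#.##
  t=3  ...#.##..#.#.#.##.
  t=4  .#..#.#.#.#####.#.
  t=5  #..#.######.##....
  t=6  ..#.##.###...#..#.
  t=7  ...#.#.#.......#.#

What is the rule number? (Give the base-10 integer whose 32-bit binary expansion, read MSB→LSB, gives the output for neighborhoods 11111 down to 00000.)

  ##### -> #   bit 31 = 1  t=0,i=13
  ####. -> #   bit 30 = 1  t=0,i=14
  ###.# -> .   bit 29 = 0  t=0,i=15
  ###.. -> .   bit 28 = 0  t=1,i=5
  ##.## -> .   bit 27 = 0  t=1,i=12
  ##.#. -> .   bit 26 = 0  t=0,i=16
  ##..# -> .   bit 25 = 0  t=1,i=1
  ##... -> .   bit 24 = 0  t=0,i=6
  #.### -> #   bit 23 = 1  t=0,i=11
  #.##. -> .   bit 22 = 0  t=1,i=13
  #.#.# -> #   bit 21 = 1  t=0,i=17
  #.#.. -> .   bit 20 = 0  t=0,i=1
  #..## -> #   bit 19 = 1  t=0,i=3
  #..#. -> #   bit 18 = 1  t=2,i=13
  #...# -> .   bit 17 = 0  t=0,i=7
  #.... -> .   bit 16 = 0  t=1,i=7
  .#### -> .   bit 15 = 0  t=0,i=12
  .###. -> .   bit 14 = 0  t=1,i=4
  .##.# -> #   bit 13 = 1  t=1,i=11
  .##.. -> #   bit 12 = 1  t=0,i=5
  .#.## -> #   bit 11 = 1  t=0,i=10
  .#.#. -> #   bit 10 = 1  t=0,i=0
  .#..# -> .   bit 9 = 0  t=0,i=2
  .#... -> #   bit 8 = 1  t=2,i=3
  ..### -> .   bit 7 = 0  t=1,i=3
  ..##. -> #   bit 6 = 1  t=0,i=4
  ..#.# -> .   bit 5 = 0  t=0,i=9
  ..#.. -> .   bit 4 = 0  t=4,i=1
  ...## -> .   bit 3 = 0  t=1,i=9
  ...#. -> .   bit 2 = 0  t=0,i=8
  ....# -> #   bit 1 = 1  t=1,i=8
  ..... -> #   bit 0 = 1  t=2,i=5
  bits 11000000101011000011110101000011 = 3232513347

3232513347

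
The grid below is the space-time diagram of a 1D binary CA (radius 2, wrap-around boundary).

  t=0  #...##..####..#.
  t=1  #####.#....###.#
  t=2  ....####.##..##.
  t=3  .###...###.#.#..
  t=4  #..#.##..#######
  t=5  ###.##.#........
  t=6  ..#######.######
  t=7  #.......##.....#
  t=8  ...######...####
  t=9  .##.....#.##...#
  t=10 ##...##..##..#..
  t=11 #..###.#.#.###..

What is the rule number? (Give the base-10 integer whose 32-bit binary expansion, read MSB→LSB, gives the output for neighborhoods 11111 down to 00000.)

  [31] ##### => .  t=1,i=1
  [30] ####. => .  t=0,i=10
  [29] ###.# => #  t=1,i=4
  [28] ###.. => #  t=0,i=11
  [27] ##.## => #  t=1,i=14
  [26] ##.#. => #  t=1,i=5
  [25] ##..# => #  t=0,i=6
  [24] ##... => .  t=2,i=15
  [23] #.### => .  t=1,i=15
  [22] #.##. => #  t=2,i=9
  [21] #.#.# => #  t=3,i=11
  [20] #.#.. => #  t=0,i=0
  [19] #..## => .  t=0,i=7
  [18] #..#. => #  t=0,i=13
  [17] #...# => #  t=0,i=2
  [16] #.... => .  t=1,i=8
  [15] .#### => .  t=0,i=9
  [14] .###. => .  t=1,i=12
  [13] .##.# => #  t=5,i=5
  [12] .##.. => .  t=0,i=5
  [11] .#.## => #  t=4,i=4
  [10] .#.#. => #  t=0,i=15
  [9] .#..# => .  t=10,i=14
  [8] .#... => #  t=0,i=1
  [7] ..### => .  t=0,i=8
  [6] ..##. => #  t=0,i=4
  [5] ..#.# => .  t=0,i=14
  [4] ..#.. => #  t=10,i=13
  [3] ...## => #  t=0,i=3
  [2] ...#. => .  t=9,i=7
  [1] ....# => #  t=1,i=9
  [0] ..... => #  t=2,i=1
  bits 00111110011101100010110101011011 = 1047932251

1047932251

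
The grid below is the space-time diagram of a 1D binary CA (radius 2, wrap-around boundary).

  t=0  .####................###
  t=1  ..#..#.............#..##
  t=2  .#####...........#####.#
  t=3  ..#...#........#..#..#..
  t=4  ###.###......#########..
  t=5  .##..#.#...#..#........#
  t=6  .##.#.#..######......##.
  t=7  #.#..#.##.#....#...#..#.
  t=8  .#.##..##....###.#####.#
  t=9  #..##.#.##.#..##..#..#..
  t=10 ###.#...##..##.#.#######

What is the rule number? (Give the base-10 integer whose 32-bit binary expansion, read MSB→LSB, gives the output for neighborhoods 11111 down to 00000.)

558822934

  [31] ##### => .  t=2,i=3
  [30] ####. => .  t=0,i=3
  [29] ###.# => #  t=0,i=23
  [28] ###.. => .  t=0,i=4
  [27] ##.## => .  t=0,i=0
  [26] ##.#. => .  t=2,i=22
  [25] ##..# => .  t=1,i=0
  [24] ##... => #  t=0,i=5
  [23] #.### => .  t=0,i=1
  [22] #.##. => #  t=5,i=1
  [21] #.#.# => .  t=2,i=23
  [20] #.#.. => .  t=5,i=7
  [19] #..## => #  t=1,i=21
  [18] #..#. => #  t=1,i=1
  [17] #...# => #  t=3,i=4
  [16] #.... => .  t=0,i=6
  [15] .#### => #  t=0,i=2
  [14] .###. => #  t=0,i=22
  [13] .##.# => #  t=6,i=2
  [12] .##.. => #  t=1,i=23
  [11] .#.## => .  t=2,i=0
  [10] .#.#. => #  t=5,i=6
  [9] .#..# => #  t=1,i=3
  [8] .#... => .  t=1,i=6
  [7] ..### => .  t=0,i=21
  [6] ..##. => .  t=1,i=22
  [5] ..#.# => .  t=5,i=5
  [4] ..#.. => #  t=1,i=2
  [3] ...## => .  t=0,i=20
  [2] ...#. => #  t=1,i=18
  [1] ....# => #  t=0,i=19
  [0] ..... => .  t=0,i=7
  bits 00100001010011101111011000010110 = 558822934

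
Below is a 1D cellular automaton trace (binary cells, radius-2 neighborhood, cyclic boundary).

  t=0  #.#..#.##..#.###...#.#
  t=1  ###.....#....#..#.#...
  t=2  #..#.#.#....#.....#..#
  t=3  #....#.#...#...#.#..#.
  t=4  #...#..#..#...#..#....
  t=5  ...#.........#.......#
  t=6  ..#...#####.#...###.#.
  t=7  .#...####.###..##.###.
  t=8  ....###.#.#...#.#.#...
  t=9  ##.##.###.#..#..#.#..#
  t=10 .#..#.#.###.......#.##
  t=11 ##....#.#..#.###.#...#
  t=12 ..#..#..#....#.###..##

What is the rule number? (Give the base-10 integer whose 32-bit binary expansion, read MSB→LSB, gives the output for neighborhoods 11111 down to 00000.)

2780344461

  #####|#  b31=1 t=6,i=8
  ####.|.  b30=0 t=6,i=9
  ###.#|#  b29=1 t=6,i=10
  ###..|.  b28=0 t=0,i=15
  ##.##|.  b27=0 t=7,i=9
  ##.#.|#  b26=1 t=0,i=1
  ##..#|.  b25=0 t=0,i=9
  ##...|#  b24=1 t=0,i=16
  #.###|#  b23=1 t=0,i=13
  #.##.|.  b22=0 t=0,i=7
  #.#.#|#  b21=1 t=2,i=5
  #.#..|#  b20=1 t=0,i=2
  #..##|#  b19=1 t=2,i=20
  #..#.|.  b18=0 t=0,i=4
  #...#|.  b17=0 t=0,i=17
  #....|.  b16=0 t=1,i=4
  .####|#  b15=1 t=6,i=7
  .###.|.  b14=0 t=0,i=14
  .##.#|#  b13=1 t=0,i=0
  .##..|#  b12=1 t=0,i=8
  .#.##|.  b11=0 t=0,i=6
  .#.#.|.  b10=0 t=1,i=17
  .#..#|.  b9=0 t=0,i=3
  .#...|.  b8=0 t=1,i=9
  ..###|#  b7=1 t=1,i=0
  ..##.|.  b6=0 t=2,i=21
  ..#.#|.  b5=0 t=0,i=5
  ..#..|.  b4=0 t=1,i=8
  ...##|#  b3=1 t=1,i=21
  ...#.|#  b2=1 t=0,i=18
  ....#|.  b1=0 t=1,i=6
  .....|#  b0=1 t=1,i=5
  bits 10100101101110001011000010001101 = 2780344461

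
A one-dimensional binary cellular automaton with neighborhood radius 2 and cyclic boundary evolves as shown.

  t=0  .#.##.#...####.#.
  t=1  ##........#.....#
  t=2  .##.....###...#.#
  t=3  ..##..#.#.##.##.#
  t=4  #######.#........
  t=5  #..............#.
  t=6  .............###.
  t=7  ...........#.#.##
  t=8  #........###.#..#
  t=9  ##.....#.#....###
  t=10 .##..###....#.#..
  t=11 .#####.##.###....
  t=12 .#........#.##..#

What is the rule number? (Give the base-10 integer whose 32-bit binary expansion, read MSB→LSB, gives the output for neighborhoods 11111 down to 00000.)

  ##### -> .   bit 31 = 0  t=4,i=2
  ####. -> .   bit 30 = 0  t=0,i=12
  ###.# -> .   bit 29 = 0  t=0,i=13
  ###.. -> #   bit 28 = 1  t=1,i=1
  ##.## -> .   bit 27 = 0  t=3,i=12
  ##.#. -> .   bit 26 = 0  t=0,i=5
  ##..# -> #   bit 25 = 1  t=3,i=4
  ##... -> #   bit 24 = 1  t=1,i=2
  #.### -> #   bit 23 = 1  t=11,i=10
  #.##. -> .   bit 22 = 0  t=0,i=3
  #.#.# -> #   bit 21 = 1  t=2,i=16
  #.#.. -> .   bit 20 = 0  t=0,i=6
  #..## -> #   bit 19 = 1  t=3,i=1
  #..#. -> #   bit 18 = 1  t=0,i=0
  #...# -> .   bit 17 = 0  t=0,i=8
  #.... -> .   bit 16 = 0  t=1,i=3
  .#### -> .   bit 15 = 0  t=0,i=11
  .###. -> .   bit 14 = 0  t=1,i=0
  .##.# -> .   bit 13 = 0  t=0,i=4
  .##.. -> #   bit 12 = 1  t=2,i=2
  .#.## -> .   bit 11 = 0  t=0,i=2
  .#.#. -> .   bit 10 = 0  t=2,i=15
  .#..# -> #   bit 9 = 1  t=0,i=16
  .#... -> .   bit 8 = 0  t=0,i=7
  ..### -> #   bit 7 = 1  t=0,i=10
  ..##. -> #   bit 6 = 1  t=3,i=2
  ..#.# -> #   bit 5 = 1  t=0,i=1
  ..#.. -> #   bit 4 = 1  t=1,i=10
  ...## -> .   bit 3 = 0  t=0,i=9
  ...#. -> #   bit 2 = 1  t=1,i=9
  ....# -> #   bit 1 = 1  t=1,i=8
  ..... -> .   bit 0 = 0  t=1,i=4
  bits 00010011101011000001001011110110 = 330044150

330044150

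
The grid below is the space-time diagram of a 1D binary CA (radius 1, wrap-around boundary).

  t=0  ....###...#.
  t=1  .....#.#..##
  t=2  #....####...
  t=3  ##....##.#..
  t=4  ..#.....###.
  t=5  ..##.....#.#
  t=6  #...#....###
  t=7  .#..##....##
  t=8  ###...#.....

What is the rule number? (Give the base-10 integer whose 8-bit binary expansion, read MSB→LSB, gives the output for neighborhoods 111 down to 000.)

  [7] ### => #  t=0,i=5
  [6] ##. => .  t=0,i=6
  [5] #.# => #  t=1,i=6
  [4] #.. => #  t=0,i=7
  [3] .## => .  t=0,i=4
  [2] .#. => #  t=0,i=10
  [1] ..# => .  t=0,i=3
  [0] ... => .  t=0,i=0
  bits 10110100 = 180

180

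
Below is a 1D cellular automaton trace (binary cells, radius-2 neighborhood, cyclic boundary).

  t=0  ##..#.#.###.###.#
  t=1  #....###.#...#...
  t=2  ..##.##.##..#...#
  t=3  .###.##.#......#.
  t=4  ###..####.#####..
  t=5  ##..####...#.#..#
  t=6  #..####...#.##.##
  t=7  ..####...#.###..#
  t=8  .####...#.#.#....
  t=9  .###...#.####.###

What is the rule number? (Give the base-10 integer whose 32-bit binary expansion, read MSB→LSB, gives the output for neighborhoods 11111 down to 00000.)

  [31] ##### => .  t=4,i=12
  [30] ####. => #  t=4,i=7
  [29] ###.# => .  t=0,i=10
  [28] ###.. => .  t=0,i=1
  [27] ##.## => .  t=0,i=11
  [26] ##.#. => #  t=1,i=8
  [25] ##..# => .  t=0,i=2
  [24] ##... => .  t=5,i=8
  [23] #.### => .  t=0,i=8
  [22] #.##. => #  t=2,i=5
  [21] #.#.# => #  t=0,i=6
  [20] #.#.. => #  t=1,i=9
  [19] #..## => #  t=2,i=1
  [18] #..#. => .  t=0,i=3
  [17] #...# => .  t=1,i=11
  [16] #.... => #  t=1,i=2
  [15] .#### => #  t=4,i=6
  [14] .###. => #  t=0,i=0
  [13] .##.# => #  t=2,i=3
  [12] .##.. => .  t=2,i=9
  [11] .#.## => #  t=0,i=7
  [10] .#.#. => #  t=0,i=5
  [9] .#..# => .  t=2,i=0
  [8] .#... => .  t=1,i=1
  [7] ..### => #  t=1,i=5
  [6] ..##. => #  t=2,i=2
  [5] ..#.# => .  t=0,i=4
  [4] ..#.. => .  t=1,i=0
  [3] ...## => .  t=1,i=4
  [2] ...#. => #  t=1,i=12
  [1] ....# => #  t=1,i=3
  [0] ..... => #  t=3,i=11
  bits 01000100011110011110110011000111 = 1148841159

1148841159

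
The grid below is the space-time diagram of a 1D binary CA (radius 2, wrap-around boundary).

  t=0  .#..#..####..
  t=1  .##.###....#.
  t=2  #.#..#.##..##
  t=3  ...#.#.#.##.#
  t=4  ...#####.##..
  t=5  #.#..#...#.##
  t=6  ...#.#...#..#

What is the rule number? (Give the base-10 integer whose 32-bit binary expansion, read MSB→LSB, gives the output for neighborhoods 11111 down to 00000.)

2204722745

  nb #####: next=#  (t=4,i=5, bit31=1)
  nb ####.: next=.  (t=0,i=9, bit30=0)
  nb ###.#: next=.  (t=2,i=0, bit29=0)
  nb ###..: next=.  (t=0,i=10, bit28=0)
  nb ##.##: next=.  (t=1,i=3, bit27=0)
  nb ##.#.: next=.  (t=2,i=1, bit26=0)
  nb ##..#: next=#  (t=2,i=9, bit25=1)
  nb ##...: next=#  (t=0,i=11, bit24=1)
  nb #.###: next=.  (t=1,i=4, bit23=0)
  nb #.##.: next=#  (t=2,i=7, bit22=1)
  nb #.#.#: next=#  (t=3,i=5, bit21=1)
  nb #.#..: next=.  (t=2,i=2, bit20=0)
  nb #..##: next=#  (t=0,i=6, bit19=1)
  nb #..#.: next=.  (t=0,i=3, bit18=0)
  nb #...#: next=.  (t=0,i=12, bit17=0)
  nb #....: next=#  (t=1,i=8, bit16=1)
  nb .####: next=.  (t=0,i=8, bit15=0)
  nb .###.: next=#  (t=1,i=5, bit14=1)
  nb .##.#: next=#  (t=1,i=2, bit13=1)
  nb .##..: next=.  (t=2,i=8, bit12=0)
  nb .#.##: next=.  (t=2,i=6, bit11=0)
  nb .#.#.: next=#  (t=3,i=4, bit10=1)
  nb .#..#: next=#  (t=0,i=2, bit9=1)
  nb .#...: next=.  (t=3,i=0, bit8=0)
  nb ..###: next=.  (t=0,i=7, bit7=0)
  nb ..##.: next=.  (t=1,i=1, bit6=0)
  nb ..#.#: next=#  (t=2,i=5, bit5=1)
  nb ..#..: next=#  (t=0,i=1, bit4=1)
  nb ...##: next=#  (t=4,i=2, bit3=1)
  nb ...#.: next=.  (t=0,i=0, bit2=0)
  nb ....#: next=.  (t=1,i=9, bit1=0)
  nb .....: next=#  (t=4,i=0, bit0=1)
  bits 10000011011010010110011000111001 = 2204722745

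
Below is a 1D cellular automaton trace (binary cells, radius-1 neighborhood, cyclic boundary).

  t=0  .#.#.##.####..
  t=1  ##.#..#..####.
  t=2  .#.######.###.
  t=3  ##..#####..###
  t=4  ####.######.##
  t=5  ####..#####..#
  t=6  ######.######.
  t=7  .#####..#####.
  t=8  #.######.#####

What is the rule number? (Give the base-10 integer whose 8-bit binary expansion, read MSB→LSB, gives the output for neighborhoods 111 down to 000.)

  [7] ### => #  t=0,i=9
  [6] ##. => #  t=0,i=6
  [5] #.# => .  t=0,i=2
  [4] #.. => #  t=0,i=12
  [3] .## => .  t=0,i=5
  [2] .#. => #  t=0,i=1
  [1] ..# => #  t=0,i=0
  [0] ... => .  t=0,i=13
  bits 11010110 = 214

214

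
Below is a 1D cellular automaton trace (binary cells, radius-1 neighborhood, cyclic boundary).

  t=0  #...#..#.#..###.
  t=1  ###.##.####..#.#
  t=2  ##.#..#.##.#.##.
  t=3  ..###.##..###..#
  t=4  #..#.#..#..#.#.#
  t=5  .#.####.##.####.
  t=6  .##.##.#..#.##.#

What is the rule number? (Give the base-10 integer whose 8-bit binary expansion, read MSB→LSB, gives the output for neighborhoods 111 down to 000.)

181

  ### -> #   bit 7 = 1  t=0,i=13
  ##. -> .   bit 6 = 0  t=0,i=14
  #.# -> #   bit 5 = 1  t=0,i=8
  #.. -> #   bit 4 = 1  t=0,i=1
  .## -> .   bit 3 = 0  t=0,i=12
  .#. -> #   bit 2 = 1  t=0,i=0
  ..# -> .   bit 1 = 0  t=0,i=3
  ... -> #   bit 0 = 1  t=0,i=2
  bits 10110101 = 181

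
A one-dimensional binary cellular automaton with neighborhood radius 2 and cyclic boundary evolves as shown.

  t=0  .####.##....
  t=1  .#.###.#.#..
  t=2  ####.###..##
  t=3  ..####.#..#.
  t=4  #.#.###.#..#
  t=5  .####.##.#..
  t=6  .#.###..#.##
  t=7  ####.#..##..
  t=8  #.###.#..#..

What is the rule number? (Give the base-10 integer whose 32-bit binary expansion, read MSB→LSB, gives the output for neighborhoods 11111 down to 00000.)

2091064228

  ##### -> .   bit 31 = 0  t=2,i=0
  ####. -> #   bit 30 = 1  t=0,i=3
  ###.# -> #   bit 29 = 1  t=0,i=4
  ###.. -> #   bit 28 = 1  t=2,i=7
  ##.## -> #   bit 27 = 1  t=0,i=5
  ##.#. -> #   bit 26 = 1  t=1,i=6
  ##..# -> .   bit 25 = 0  t=2,i=8
  ##... -> .   bit 24 = 0  t=0,i=8
  #.### -> #   bit 23 = 1  t=1,i=3
  #.##. -> .   bit 22 = 0  t=0,i=6
  #.#.# -> #   bit 21 = 1  t=1,i=7
  #.#.. -> .   bit 20 = 0  t=1,i=9
  #..## -> .   bit 19 = 0  t=2,i=9
  #..#. -> .   bit 18 = 0  t=3,i=9
  #...# -> #   bit 17 = 1  t=1,i=11
  #.... -> #   bit 16 = 1  t=0,i=9
  .#### -> .   bit 15 = 0  t=0,i=2
  .###. -> .   bit 14 = 0  t=1,i=4
  .##.# -> .   bit 13 = 0  t=4,i=0
  .##.. -> #   bit 12 = 1  t=0,i=7
  .#.## -> #   bit 11 = 1  t=1,i=2
  .#.#. -> .   bit 10 = 0  t=1,i=8
  .#..# -> #   bit 9 = 1  t=3,i=8
  .#... -> #   bit 8 = 1  t=1,i=10
  ..### -> #   bit 7 = 1  t=0,i=1
  ..##. -> .   bit 6 = 0  t=4,i=11
  ..#.# -> #   bit 5 = 1  t=1,i=1
  ..#.. -> .   bit 4 = 0  t=3,i=10
  ...## -> .   bit 3 = 0  t=0,i=0
  ...#. -> #   bit 2 = 1  t=1,i=0
  ....# -> .   bit 1 = 0  t=0,i=11
  ..... -> .   bit 0 = 0  t=0,i=10
  bits 01111100101000110001101110100100 = 2091064228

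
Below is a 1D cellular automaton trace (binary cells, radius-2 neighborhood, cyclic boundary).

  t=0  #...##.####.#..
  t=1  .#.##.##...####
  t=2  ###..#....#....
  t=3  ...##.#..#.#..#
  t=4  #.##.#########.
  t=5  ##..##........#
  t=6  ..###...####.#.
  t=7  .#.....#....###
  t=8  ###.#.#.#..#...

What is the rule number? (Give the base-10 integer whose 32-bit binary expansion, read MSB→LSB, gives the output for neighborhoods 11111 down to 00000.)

247205741

  [31] ##### => .  t=4,i=7
  [30] ####. => .  t=0,i=9
  [29] ###.# => .  t=0,i=10
  [28] ###.. => .  t=2,i=2
  [27] ##.## => #  t=0,i=6
  [26] ##.#. => #  t=0,i=11
  [25] ##..# => #  t=2,i=3
  [24] ##... => .  t=1,i=8
  [23] #.### => #  t=0,i=7
  [22] #.##. => .  t=1,i=3
  [21] #.#.# => #  t=1,i=1
  [20] #.#.. => #  t=0,i=12
  [19] #..## => #  t=5,i=3
  [18] #..#. => #  t=0,i=14
  [17] #...# => .  t=0,i=2
  [16] #.... => .  t=2,i=7
  [15] .#### => .  t=0,i=8
  [14] .###. => .  t=2,i=1
  [13] .##.# => .  t=0,i=5
  [12] .##.. => .  t=1,i=7
  [11] .#.## => #  t=1,i=2
  [10] .#.#. => #  t=3,i=10
  [9] .#..# => #  t=0,i=13
  [8] .#... => #  t=0,i=1
  [7] ..### => .  t=1,i=11
  [6] ..##. => #  t=0,i=4
  [5] ..#.# => #  t=3,i=9
  [4] ..#.. => .  t=0,i=0
  [3] ...## => #  t=0,i=3
  [2] ...#. => #  t=2,i=9
  [1] ....# => .  t=2,i=8
  [0] ..... => #  t=5,i=8
  bits 00001110101111000000111101101101 = 247205741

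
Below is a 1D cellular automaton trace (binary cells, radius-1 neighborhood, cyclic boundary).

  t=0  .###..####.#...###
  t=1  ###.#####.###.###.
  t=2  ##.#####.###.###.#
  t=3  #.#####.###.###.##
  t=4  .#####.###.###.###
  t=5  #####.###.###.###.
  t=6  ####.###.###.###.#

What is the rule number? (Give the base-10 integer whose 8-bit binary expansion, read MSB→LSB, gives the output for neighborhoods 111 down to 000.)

  [7] ### => #  t=0,i=2
  [6] ##. => .  t=0,i=3
  [5] #.# => #  t=0,i=0
  [4] #.. => #  t=0,i=4
  [3] .## => #  t=0,i=1
  [2] .#. => #  t=0,i=11
  [1] ..# => #  t=0,i=5
  [0] ... => .  t=0,i=13
  bits 10111110 = 190

190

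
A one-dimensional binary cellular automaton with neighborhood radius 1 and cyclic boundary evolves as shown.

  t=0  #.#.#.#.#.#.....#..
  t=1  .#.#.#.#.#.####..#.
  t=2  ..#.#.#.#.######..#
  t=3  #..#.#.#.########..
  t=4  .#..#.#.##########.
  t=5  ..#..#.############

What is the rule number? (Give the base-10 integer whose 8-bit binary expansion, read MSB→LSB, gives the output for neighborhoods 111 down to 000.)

249

  ###|#  b7=1 t=1,i=12
  ##.|#  b6=1 t=1,i=14
  #.#|#  b5=1 t=0,i=1
  #..|#  b4=1 t=0,i=11
  .##|#  b3=1 t=1,i=11
  .#.|.  b2=0 t=0,i=0
  ..#|.  b1=0 t=0,i=15
  ...|#  b0=1 t=0,i=12
  bits 11111001 = 249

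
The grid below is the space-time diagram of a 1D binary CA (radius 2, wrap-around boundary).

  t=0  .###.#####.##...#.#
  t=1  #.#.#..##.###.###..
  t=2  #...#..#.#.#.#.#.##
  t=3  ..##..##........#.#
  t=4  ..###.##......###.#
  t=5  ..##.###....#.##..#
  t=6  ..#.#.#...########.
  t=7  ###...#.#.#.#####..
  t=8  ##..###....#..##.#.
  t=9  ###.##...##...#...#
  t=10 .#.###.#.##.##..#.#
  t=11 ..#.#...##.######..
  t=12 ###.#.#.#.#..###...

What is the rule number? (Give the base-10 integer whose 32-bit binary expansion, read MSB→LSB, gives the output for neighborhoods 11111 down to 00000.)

3394656486

  ##### -> #   bit 31 = 1  t=0,i=7
  ####. -> #   bit 30 = 1  t=0,i=8
  ###.# -> .   bit 29 = 0  t=0,i=3
  ###.. -> .   bit 28 = 0  t=1,i=16
  ##.## -> #   bit 27 = 1  t=0,i=4
  ##.#. -> .   bit 26 = 0  t=4,i=17
  ##..# -> #   bit 25 = 1  t=1,i=17
  ##... -> .   bit 24 = 0  t=0,i=13
  #.### -> .   bit 23 = 0  t=0,i=1
  #.##. -> #   bit 22 = 1  t=0,i=11
  #.#.# -> .   bit 21 = 0  t=0,i=18
  #.#.. -> #   bit 20 = 1  t=1,i=4
  #..## -> .   bit 19 = 0  t=1,i=6
  #..#. -> #   bit 18 = 1  t=1,i=18
  #...# -> #   bit 17 = 1  t=0,i=14
  #.... -> .   bit 16 = 0  t=3,i=9
  .#### -> .   bit 15 = 0  t=0,i=6
  .###. -> #   bit 14 = 1  t=0,i=2
  .##.# -> .   bit 13 = 0  t=1,i=8
  .##.. -> #   bit 12 = 1  t=0,i=12
  .#.## -> #   bit 11 = 1  t=0,i=0
  .#.#. -> .   bit 10 = 0  t=0,i=17
  .#..# -> .   bit 9 = 0  t=1,i=5
  .#... -> .   bit 8 = 0  t=6,i=7
  ..### -> #   bit 7 = 1  t=4,i=2
  ..##. -> #   bit 6 = 1  t=1,i=7
  ..#.# -> #   bit 5 = 1  t=0,i=16
  ..#.. -> .   bit 4 = 0  t=2,i=4
  ...## -> .   bit 3 = 0  t=4,i=13
  ...#. -> #   bit 2 = 1  t=0,i=15
  ....# -> #   bit 1 = 1  t=3,i=14
  ..... -> .   bit 0 = 0  t=3,i=10
  bits 11001010010101100101100011100110 = 3394656486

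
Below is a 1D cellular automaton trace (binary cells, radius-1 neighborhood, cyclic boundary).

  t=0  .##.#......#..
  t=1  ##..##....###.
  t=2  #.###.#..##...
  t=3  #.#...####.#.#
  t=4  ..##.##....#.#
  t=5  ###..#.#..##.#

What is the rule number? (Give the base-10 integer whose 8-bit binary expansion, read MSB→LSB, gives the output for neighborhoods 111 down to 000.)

  ###|.  b7=0 t=1,i=11
  ##.|.  b6=0 t=0,i=2
  #.#|.  b5=0 t=0,i=3
  #..|#  b4=1 t=0,i=5
  .##|#  b3=1 t=0,i=1
  .#.|#  b2=1 t=0,i=4
  ..#|#  b1=1 t=0,i=0
  ...|.  b0=0 t=0,i=6
  bits 00011110 = 30

30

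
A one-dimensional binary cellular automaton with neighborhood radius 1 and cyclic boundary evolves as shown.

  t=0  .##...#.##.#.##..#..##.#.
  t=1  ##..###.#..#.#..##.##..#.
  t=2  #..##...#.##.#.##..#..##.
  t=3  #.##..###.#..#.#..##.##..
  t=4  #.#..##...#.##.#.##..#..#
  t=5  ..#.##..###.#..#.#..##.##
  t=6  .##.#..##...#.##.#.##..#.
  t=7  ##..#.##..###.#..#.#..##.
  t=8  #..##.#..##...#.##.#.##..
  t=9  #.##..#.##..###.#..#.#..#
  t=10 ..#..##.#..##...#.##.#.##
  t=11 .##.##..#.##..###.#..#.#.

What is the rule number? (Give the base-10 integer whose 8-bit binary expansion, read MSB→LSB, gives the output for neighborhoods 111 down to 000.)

  [7] ### => .  t=1,i=5
  [6] ##. => .  t=0,i=2
  [5] #.# => .  t=0,i=7
  [4] #.. => .  t=0,i=3
  [3] .## => #  t=0,i=1
  [2] .#. => #  t=0,i=6
  [1] ..# => #  t=0,i=0
  [0] ... => #  t=0,i=4
  bits 00001111 = 15

15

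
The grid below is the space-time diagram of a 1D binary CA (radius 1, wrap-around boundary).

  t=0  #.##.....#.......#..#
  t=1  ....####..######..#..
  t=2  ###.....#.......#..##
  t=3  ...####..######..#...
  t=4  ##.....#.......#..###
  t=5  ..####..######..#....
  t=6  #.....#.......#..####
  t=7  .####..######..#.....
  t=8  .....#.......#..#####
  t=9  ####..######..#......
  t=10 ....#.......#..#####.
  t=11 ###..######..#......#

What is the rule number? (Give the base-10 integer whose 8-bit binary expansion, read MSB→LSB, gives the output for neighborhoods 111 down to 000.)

  ### -> .   bit 7 = 0  t=1,i=5
  ##. -> .   bit 6 = 0  t=0,i=0
  #.# -> .   bit 5 = 0  t=0,i=1
  #.. -> #   bit 4 = 1  t=0,i=4
  .## -> .   bit 3 = 0  t=0,i=2
  .#. -> .   bit 2 = 0  t=0,i=9
  ..# -> .   bit 1 = 0  t=0,i=8
  ... -> #   bit 0 = 1  t=0,i=5
  bits 00010001 = 17

17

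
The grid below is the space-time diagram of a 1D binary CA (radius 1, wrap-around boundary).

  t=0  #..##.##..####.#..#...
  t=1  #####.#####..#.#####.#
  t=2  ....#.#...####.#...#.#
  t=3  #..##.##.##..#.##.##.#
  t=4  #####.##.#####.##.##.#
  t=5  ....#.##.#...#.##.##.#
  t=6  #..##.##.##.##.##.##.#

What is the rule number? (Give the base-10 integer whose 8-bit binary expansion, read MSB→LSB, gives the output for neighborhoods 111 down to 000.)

  [7] ### => .  t=0,i=11
  [6] ##. => #  t=0,i=4
  [5] #.# => .  t=0,i=5
  [4] #.. => #  t=0,i=1
  [3] .## => #  t=0,i=3
  [2] .#. => #  t=0,i=0
  [1] ..# => #  t=0,i=2
  [0] ... => .  t=0,i=20
  bits 01011110 = 94

94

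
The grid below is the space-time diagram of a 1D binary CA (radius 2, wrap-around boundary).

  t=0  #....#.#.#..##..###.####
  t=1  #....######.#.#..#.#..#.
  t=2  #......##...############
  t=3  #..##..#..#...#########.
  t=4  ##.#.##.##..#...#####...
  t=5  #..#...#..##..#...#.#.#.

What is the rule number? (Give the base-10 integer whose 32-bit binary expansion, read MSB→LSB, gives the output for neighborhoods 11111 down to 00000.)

2587248225

  #####|#  b31=1 t=0,i=22
  ####.|.  b30=0 t=0,i=23
  ###.#|.  b29=0 t=0,i=18
  ###..|#  b28=1 t=0,i=0
  ##.##|#  b27=1 t=0,i=19
  ##.#.|.  b26=0 t=1,i=11
  ##..#|#  b25=1 t=0,i=14
  ##...|.  b24=0 t=0,i=1
  #.###|.  b23=0 t=0,i=20
  #.##.|.  b22=0 t=4,i=5
  #.#.#|#  b21=1 t=0,i=7
  #.#..|#  b20=1 t=0,i=9
  #..##|.  b19=0 t=0,i=11
  #..#.|#  b18=1 t=1,i=16
  #...#|#  b17=1 t=2,i=10
  #....|.  b16=0 t=0,i=2
  .####|.  b15=0 t=0,i=21
  .###.|#  b14=1 t=0,i=17
  .##.#|.  b13=0 t=4,i=1
  .##..|.  b12=0 t=0,i=13
  .#.##|.  b11=0 t=4,i=4
  .#.#.|#  b10=1 t=0,i=6
  .#..#|#  b9=1 t=0,i=10
  .#...|.  b8=0 t=1,i=1
  ..###|.  b7=0 t=0,i=16
  ..##.|#  b6=1 t=0,i=12
  ..#.#|#  b5=1 t=0,i=5
  ..#..|.  b4=0 t=3,i=7
  ...##|.  b3=0 t=1,i=4
  ...#.|.  b2=0 t=0,i=4
  ....#|.  b1=0 t=0,i=3
  .....|#  b0=1 t=2,i=3
  bits 10011010001101100100011001100001 = 2587248225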